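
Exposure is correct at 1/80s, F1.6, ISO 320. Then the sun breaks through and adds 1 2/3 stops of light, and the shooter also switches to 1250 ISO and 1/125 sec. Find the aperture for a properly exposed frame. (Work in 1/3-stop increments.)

Scene light: 1 2/3 stops brighter.
ISO: 320 → 400 → 500 → 640 → 800 → 1000 → 1250 — 2 stops raised (brighter).
Shutter speed: 1/80 → 1/100 → 1/125 — 2/3 stop shorter (darker).
Net so far: 3 stops brighter. Aperture: f/1.6 → f/1.8 → f/2 → f/2.2 → f/2.5 → f/2.8 → f/3.2 → f/3.5 → f/4 → f/4.5.

f/4.5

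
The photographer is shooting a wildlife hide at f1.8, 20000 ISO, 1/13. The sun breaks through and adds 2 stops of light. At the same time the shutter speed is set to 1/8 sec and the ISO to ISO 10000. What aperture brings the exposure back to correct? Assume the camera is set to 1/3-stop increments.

f/3.2

Scene light: 2 stops brighter.
Shutter speed: 1/13 → 1/10 → 1/8 — 2/3 stop slower (brighter).
ISO: 20000 → 16000 → 12800 → 10000 — 1 stop lower (darker).
Net so far: 1 2/3 stops brighter. Aperture: f/1.8 → f/2 → f/2.2 → f/2.5 → f/2.8 → f/3.2.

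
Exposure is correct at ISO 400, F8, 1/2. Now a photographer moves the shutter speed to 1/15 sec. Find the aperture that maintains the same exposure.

Shutter speed: 1/2 → 1/4 → 1/8 → 1/15 — 3 stops shorter (darker).
Need 3 stops brighter from the aperture: f/8 → f/5.6 → f/4 → f/2.8.

f/2.8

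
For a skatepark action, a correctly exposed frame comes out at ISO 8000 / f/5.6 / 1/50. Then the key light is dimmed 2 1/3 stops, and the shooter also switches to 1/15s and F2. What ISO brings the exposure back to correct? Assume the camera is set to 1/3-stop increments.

ISO 1600

Scene light: 2 1/3 stops darker.
Shutter speed: 1/50 → 1/40 → 1/30 → 1/25 → 1/20 → 1/15 — 1 2/3 stops longer (brighter).
Aperture: f/5.6 → f/5 → f/4.5 → f/4 → f/3.5 → f/3.2 → f/2.8 → f/2.5 → f/2.2 → f/2 — 3 stops opened up (brighter).
Net so far: 2 1/3 stops brighter. ISO: 8000 → 6400 → 5000 → 4000 → 3200 → 2500 → 2000 → 1600.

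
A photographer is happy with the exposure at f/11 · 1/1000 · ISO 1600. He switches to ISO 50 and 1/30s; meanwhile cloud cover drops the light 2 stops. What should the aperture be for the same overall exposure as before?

f/5.6

Scene light: 2 stops darker.
ISO: 1600 → 800 → 400 → 200 → 100 → 50 — 5 stops dropped (darker).
Shutter speed: 1/1000 → 1/500 → 1/250 → 1/125 → 1/60 → 1/30 — 5 stops longer (brighter).
Net so far: 2 stops darker. Aperture: f/11 → f/8 → f/5.6.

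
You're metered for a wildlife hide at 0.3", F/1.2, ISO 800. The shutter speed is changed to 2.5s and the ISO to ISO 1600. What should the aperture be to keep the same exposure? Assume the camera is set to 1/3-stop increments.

f/5

Shutter speed: 0.3 → 0.4 → 0.5 → 0.6 → 0.8 → 1 → 1.3 → 1.6 → 2 → 2.5 — 3 stops longer (brighter).
ISO: 800 → 1000 → 1250 → 1600 — 1 stop raised (brighter).
Net change so far: 4 stops brighter. Offset with the aperture: f/1.2 → f/1.4 → f/1.6 → f/1.8 → f/2 → f/2.2 → f/2.5 → f/2.8 → f/3.2 → f/3.5 → f/4 → f/4.5 → f/5.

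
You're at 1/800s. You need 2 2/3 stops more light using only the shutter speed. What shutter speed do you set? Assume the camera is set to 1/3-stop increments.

1/125s

Shutter speed: 1/800 → 1/640 → 1/500 → 1/400 → 1/320 → 1/250 → 1/200 → 1/160 → 1/125 — 2 2/3 stops longer (brighter).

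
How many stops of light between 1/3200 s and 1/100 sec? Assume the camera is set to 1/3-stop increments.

1/3200 → 1/2500 → 1/2000 → 1/1600 → 1/1250 → 1/1000 → 1/800 → 1/640 → 1/500 → 1/400 → 1/320 → 1/250 → 1/200 → 1/160 → 1/125 → 1/100 — count the steps: 15 third-stops = 5 stops.

5 stops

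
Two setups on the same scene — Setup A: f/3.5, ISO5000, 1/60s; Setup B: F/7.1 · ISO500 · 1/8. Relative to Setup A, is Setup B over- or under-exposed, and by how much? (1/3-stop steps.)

Aperture: f/3.5 → f/4 → f/4.5 → f/5 → f/5.6 → f/6.3 → f/7.1 — 2 stops narrower (darker).
Shutter speed: 1/60 → 1/50 → 1/40 → 1/30 → 1/25 → 1/20 → 1/15 → 1/13 → 1/10 → 1/8 — 3 stops slower (brighter).
ISO: 5000 → 4000 → 3200 → 2500 → 2000 → 1600 → 1250 → 1000 → 800 → 640 → 500 — 3 1/3 stops lower (darker).
Net: −2 +3 −3 1/3 = −2 1/3 stops.

2 1/3 stops darker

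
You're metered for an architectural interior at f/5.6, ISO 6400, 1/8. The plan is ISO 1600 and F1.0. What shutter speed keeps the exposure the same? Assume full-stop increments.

1/60s

ISO: 6400 → 3200 → 1600 — 2 stops dropped (darker).
Aperture: f/5.6 → f/4 → f/2.8 → f/2 → f/1.4 → f/1.0 — 5 stops wider (brighter).
Net change so far: 3 stops brighter. Offset with the shutter speed: 1/8 → 1/15 → 1/30 → 1/60.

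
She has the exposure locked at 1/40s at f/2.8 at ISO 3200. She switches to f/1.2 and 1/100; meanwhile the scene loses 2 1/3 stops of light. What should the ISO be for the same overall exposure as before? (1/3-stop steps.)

ISO 8000

Scene light: 2 1/3 stops darker.
Aperture: f/2.8 → f/2.5 → f/2.2 → f/2 → f/1.8 → f/1.6 → f/1.4 → f/1.2 — 2 1/3 stops larger aperture (brighter).
Shutter speed: 1/40 → 1/50 → 1/60 → 1/80 → 1/100 — 1 1/3 stops faster (darker).
Net so far: 1 1/3 stops darker. ISO: 3200 → 4000 → 5000 → 6400 → 8000.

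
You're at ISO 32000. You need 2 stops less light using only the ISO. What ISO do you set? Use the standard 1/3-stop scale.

ISO: 32000 → 25600 → 20000 → 16000 → 12800 → 10000 → 8000 — 2 stops dropped (darker).

ISO 8000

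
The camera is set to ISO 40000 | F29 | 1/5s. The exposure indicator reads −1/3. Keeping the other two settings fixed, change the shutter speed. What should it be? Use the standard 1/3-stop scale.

1/4s

Underexposed by 1/3 stop → need 1/3 stop brighter.
Shutter speed: 1/5 → 1/4.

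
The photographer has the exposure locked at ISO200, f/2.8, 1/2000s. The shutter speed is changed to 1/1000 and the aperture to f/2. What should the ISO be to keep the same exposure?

ISO 50

Shutter speed: 1/2000 → 1/1000 — 1 stop longer (brighter).
Aperture: f/2.8 → f/2 — 1 stop opened up (brighter).
Net change so far: 2 stops brighter. Offset with the ISO: 200 → 100 → 50.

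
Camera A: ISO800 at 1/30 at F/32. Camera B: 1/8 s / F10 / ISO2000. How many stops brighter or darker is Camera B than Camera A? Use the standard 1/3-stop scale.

6 2/3 stops brighter

Aperture: f/32 → f/29 → f/25 → f/22 → f/20 → f/18 → f/16 → f/14 → f/13 → f/11 → f/10 — 3 1/3 stops opened up (brighter).
Shutter speed: 1/30 → 1/25 → 1/20 → 1/15 → 1/13 → 1/10 → 1/8 — 2 stops longer (brighter).
ISO: 800 → 1000 → 1250 → 1600 → 2000 — 1 1/3 stops raised (brighter).
Net: +3 1/3 +2 +1 1/3 = +6 2/3 stops.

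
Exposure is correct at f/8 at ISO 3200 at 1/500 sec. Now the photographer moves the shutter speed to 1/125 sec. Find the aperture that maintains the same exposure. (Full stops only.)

Shutter speed: 1/500 → 1/250 → 1/125 — 2 stops slower (brighter).
Need 2 stops darker from the aperture: f/8 → f/11 → f/16.

f/16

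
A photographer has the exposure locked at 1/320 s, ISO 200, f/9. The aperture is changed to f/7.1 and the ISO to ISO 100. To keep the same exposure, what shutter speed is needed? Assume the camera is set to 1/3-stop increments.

1/250s

Aperture: f/9 → f/8 → f/7.1 — 2/3 stop wider (brighter).
ISO: 200 → 160 → 125 → 100 — 1 stop dropped (darker).
Net change so far: 1/3 stop darker. Offset with the shutter speed: 1/320 → 1/250.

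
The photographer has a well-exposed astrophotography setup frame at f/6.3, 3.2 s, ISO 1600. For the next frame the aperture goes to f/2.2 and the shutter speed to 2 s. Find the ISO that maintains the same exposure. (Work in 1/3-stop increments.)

Aperture: f/6.3 → f/5.6 → f/5 → f/4.5 → f/4 → f/3.5 → f/3.2 → f/2.8 → f/2.5 → f/2.2 — 3 stops opened up (brighter).
Shutter speed: 3.2 → 2.5 → 2 — 2/3 stop shorter (darker).
Net change so far: 2 1/3 stops brighter. Offset with the ISO: 1600 → 1250 → 1000 → 800 → 640 → 500 → 400 → 320.

ISO 320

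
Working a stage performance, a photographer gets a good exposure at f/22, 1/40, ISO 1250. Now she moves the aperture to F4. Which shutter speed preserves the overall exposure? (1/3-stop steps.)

Aperture: f/22 → f/20 → f/18 → f/16 → f/14 → f/13 → f/11 → f/10 → f/9 → f/8 → f/7.1 → f/6.3 → f/5.6 → f/5 → f/4.5 → f/4 — 5 stops larger aperture (brighter).
Need 5 stops darker from the shutter speed: 1/40 → 1/50 → 1/60 → 1/80 → 1/100 → 1/125 → 1/160 → 1/200 → 1/250 → 1/320 → 1/400 → 1/500 → 1/640 → 1/800 → 1/1000 → 1/1250.

1/1250s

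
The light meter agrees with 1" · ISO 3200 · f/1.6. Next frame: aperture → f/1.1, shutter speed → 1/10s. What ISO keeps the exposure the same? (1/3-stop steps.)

Aperture: f/1.6 → f/1.4 → f/1.2 → f/1.1 — 1 stop wider (brighter).
Shutter speed: 1 → 0.8 → 0.6 → 0.5 → 0.4 → 0.3 → 1/4 → 1/5 → 1/6 → 1/8 → 1/10 — 3 1/3 stops shorter (darker).
Net change so far: 2 1/3 stops darker. Offset with the ISO: 3200 → 4000 → 5000 → 6400 → 8000 → 10000 → 12800 → 16000.

ISO 16000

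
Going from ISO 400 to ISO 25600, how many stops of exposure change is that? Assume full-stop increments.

400 → 800 → 1600 → 3200 → 6400 → 12800 → 25600 — count the steps: 6 stops.

6 stops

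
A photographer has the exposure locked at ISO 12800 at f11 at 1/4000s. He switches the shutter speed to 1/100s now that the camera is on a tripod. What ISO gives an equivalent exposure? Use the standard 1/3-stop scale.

ISO 320

Shutter speed: 1/4000 → 1/3200 → 1/2500 → 1/2000 → 1/1600 → 1/1250 → 1/1000 → 1/800 → 1/640 → 1/500 → 1/400 → 1/320 → 1/250 → 1/200 → 1/160 → 1/125 → 1/100 — 5 1/3 stops longer (brighter).
Need 5 1/3 stops darker from the ISO: 12800 → 10000 → 8000 → 6400 → 5000 → 4000 → 3200 → 2500 → 2000 → 1600 → 1250 → 1000 → 800 → 640 → 500 → 400 → 320.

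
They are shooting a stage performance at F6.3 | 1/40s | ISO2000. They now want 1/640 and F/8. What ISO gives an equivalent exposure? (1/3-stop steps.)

Shutter speed: 1/40 → 1/50 → 1/60 → 1/80 → 1/100 → 1/125 → 1/160 → 1/200 → 1/250 → 1/320 → 1/400 → 1/500 → 1/640 — 4 stops faster (darker).
Aperture: f/6.3 → f/7.1 → f/8 — 2/3 stop narrower (darker).
Net change so far: 4 2/3 stops darker. Offset with the ISO: 2000 → 2500 → 3200 → 4000 → 5000 → 6400 → 8000 → 10000 → 12800 → 16000 → 20000 → 25600 → 32000 → 40000 → 51200.

ISO 51200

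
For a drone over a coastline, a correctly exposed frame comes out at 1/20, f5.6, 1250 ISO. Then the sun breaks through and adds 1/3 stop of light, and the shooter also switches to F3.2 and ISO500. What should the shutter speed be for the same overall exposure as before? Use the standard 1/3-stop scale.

1/30s

Scene light: 1/3 stop brighter.
Aperture: f/5.6 → f/5 → f/4.5 → f/4 → f/3.5 → f/3.2 — 1 2/3 stops wider (brighter).
ISO: 1250 → 1000 → 800 → 640 → 500 — 1 1/3 stops dropped (darker).
Net so far: 2/3 stop brighter. Shutter speed: 1/20 → 1/25 → 1/30.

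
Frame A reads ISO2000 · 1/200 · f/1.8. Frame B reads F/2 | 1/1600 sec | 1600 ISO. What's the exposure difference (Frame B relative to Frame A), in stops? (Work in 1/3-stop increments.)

Aperture: f/1.8 → f/2 — 1/3 stop narrower (darker).
Shutter speed: 1/200 → 1/250 → 1/320 → 1/400 → 1/500 → 1/640 → 1/800 → 1/1000 → 1/1250 → 1/1600 — 3 stops faster (darker).
ISO: 2000 → 1600 — 1/3 stop lower (darker).
Net: −1/3 −3 −1/3 = −3 2/3 stops.

3 2/3 stops darker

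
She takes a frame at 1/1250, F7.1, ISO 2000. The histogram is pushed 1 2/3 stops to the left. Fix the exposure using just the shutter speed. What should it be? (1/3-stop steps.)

Underexposed by 1 2/3 stops → need 1 2/3 stops brighter.
Shutter speed: 1/1250 → 1/1000 → 1/800 → 1/640 → 1/500 → 1/400.

1/400s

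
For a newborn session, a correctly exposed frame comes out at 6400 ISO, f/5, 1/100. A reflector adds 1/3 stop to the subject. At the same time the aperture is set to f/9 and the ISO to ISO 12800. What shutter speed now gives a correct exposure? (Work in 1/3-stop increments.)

1/80s

Scene light: 1/3 stop brighter.
Aperture: f/5 → f/5.6 → f/6.3 → f/7.1 → f/8 → f/9 — 1 2/3 stops stopped down (darker).
ISO: 6400 → 8000 → 10000 → 12800 — 1 stop raised (brighter).
Net so far: 1/3 stop darker. Shutter speed: 1/100 → 1/80.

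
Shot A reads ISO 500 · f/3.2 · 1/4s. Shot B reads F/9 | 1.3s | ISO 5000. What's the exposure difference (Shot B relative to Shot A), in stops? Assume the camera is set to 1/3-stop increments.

2 2/3 stops brighter

Aperture: f/3.2 → f/3.5 → f/4 → f/4.5 → f/5 → f/5.6 → f/6.3 → f/7.1 → f/8 → f/9 — 3 stops narrower (darker).
Shutter speed: 1/4 → 0.3 → 0.4 → 0.5 → 0.6 → 0.8 → 1 → 1.3 — 2 1/3 stops longer (brighter).
ISO: 500 → 640 → 800 → 1000 → 1250 → 1600 → 2000 → 2500 → 3200 → 4000 → 5000 — 3 1/3 stops higher (brighter).
Net: −3 +2 1/3 +3 1/3 = +2 2/3 stops.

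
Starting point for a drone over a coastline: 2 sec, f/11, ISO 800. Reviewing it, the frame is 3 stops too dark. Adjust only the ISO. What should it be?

ISO 6400

Underexposed by 3 stops → need 3 stops brighter.
ISO: 800 → 1600 → 3200 → 6400.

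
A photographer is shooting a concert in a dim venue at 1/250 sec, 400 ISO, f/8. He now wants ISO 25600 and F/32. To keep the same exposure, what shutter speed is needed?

1/1000s

ISO: 400 → 800 → 1600 → 3200 → 6400 → 12800 → 25600 — 6 stops higher (brighter).
Aperture: f/8 → f/11 → f/16 → f/22 → f/32 — 4 stops narrower (darker).
Net change so far: 2 stops brighter. Offset with the shutter speed: 1/250 → 1/500 → 1/1000.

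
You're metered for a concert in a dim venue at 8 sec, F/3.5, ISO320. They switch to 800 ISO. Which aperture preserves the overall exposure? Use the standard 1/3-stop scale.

f/5.6

ISO: 320 → 400 → 500 → 640 → 800 — 1 1/3 stops raised (brighter).
Need 1 1/3 stops darker from the aperture: f/3.5 → f/4 → f/4.5 → f/5 → f/5.6.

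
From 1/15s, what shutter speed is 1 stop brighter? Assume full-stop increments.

Shutter speed: 1/15 → 1/8 — 1 stop longer (brighter).

1/8s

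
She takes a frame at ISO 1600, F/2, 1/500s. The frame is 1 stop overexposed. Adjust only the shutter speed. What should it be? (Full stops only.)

Overexposed by 1 stop → need 1 stop darker.
Shutter speed: 1/500 → 1/1000.

1/1000s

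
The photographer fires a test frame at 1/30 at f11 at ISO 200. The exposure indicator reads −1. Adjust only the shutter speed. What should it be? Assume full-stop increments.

1/15s

Underexposed by 1 stop → need 1 stop brighter.
Shutter speed: 1/30 → 1/15.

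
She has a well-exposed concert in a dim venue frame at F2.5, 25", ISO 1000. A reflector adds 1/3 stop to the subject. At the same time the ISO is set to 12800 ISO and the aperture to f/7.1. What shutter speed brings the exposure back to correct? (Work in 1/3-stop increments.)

13 s

Scene light: 1/3 stop brighter.
ISO: 1000 → 1250 → 1600 → 2000 → 2500 → 3200 → 4000 → 5000 → 6400 → 8000 → 10000 → 12800 — 3 2/3 stops higher (brighter).
Aperture: f/2.5 → f/2.8 → f/3.2 → f/3.5 → f/4 → f/4.5 → f/5 → f/5.6 → f/6.3 → f/7.1 — 3 stops smaller aperture (darker).
Net so far: 1 stop brighter. Shutter speed: 25 → 20 → 15 → 13.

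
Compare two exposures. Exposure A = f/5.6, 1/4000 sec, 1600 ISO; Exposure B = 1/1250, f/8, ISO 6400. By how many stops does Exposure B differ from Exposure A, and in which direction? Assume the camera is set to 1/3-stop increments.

2 2/3 stops brighter

Aperture: f/5.6 → f/6.3 → f/7.1 → f/8 — 1 stop stopped down (darker).
Shutter speed: 1/4000 → 1/3200 → 1/2500 → 1/2000 → 1/1600 → 1/1250 — 1 2/3 stops longer (brighter).
ISO: 1600 → 2000 → 2500 → 3200 → 4000 → 5000 → 6400 — 2 stops raised (brighter).
Net: −1 +1 2/3 +2 = +2 2/3 stops.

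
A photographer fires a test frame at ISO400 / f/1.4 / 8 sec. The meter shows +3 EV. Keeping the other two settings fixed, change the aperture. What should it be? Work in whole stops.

f/4

Overexposed by 3 stops → need 3 stops darker.
Aperture: f/1.4 → f/2 → f/2.8 → f/4.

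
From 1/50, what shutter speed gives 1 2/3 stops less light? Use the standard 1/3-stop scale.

1/160s

Shutter speed: 1/50 → 1/60 → 1/80 → 1/100 → 1/125 → 1/160 — 1 2/3 stops faster (darker).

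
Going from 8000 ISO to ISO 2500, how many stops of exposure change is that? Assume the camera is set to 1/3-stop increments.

8000 → 6400 → 5000 → 4000 → 3200 → 2500 — count the steps: 5 third-stops = 1 2/3 stops.

1 2/3 stops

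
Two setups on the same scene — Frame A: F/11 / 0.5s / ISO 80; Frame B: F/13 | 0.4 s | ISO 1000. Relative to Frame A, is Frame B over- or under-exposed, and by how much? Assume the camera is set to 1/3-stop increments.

3 stops brighter

Aperture: f/11 → f/13 — 1/3 stop stopped down (darker).
Shutter speed: 0.5 → 0.4 — 1/3 stop shorter (darker).
ISO: 80 → 100 → 125 → 160 → 200 → 250 → 320 → 400 → 500 → 640 → 800 → 1000 — 3 2/3 stops higher (brighter).
Net: −1/3 −1/3 +3 2/3 = +3 stops.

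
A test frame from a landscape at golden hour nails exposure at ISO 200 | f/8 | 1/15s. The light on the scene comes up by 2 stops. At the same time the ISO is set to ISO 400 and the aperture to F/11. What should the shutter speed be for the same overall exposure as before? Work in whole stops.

Scene light: 2 stops brighter.
ISO: 200 → 400 — 1 stop raised (brighter).
Aperture: f/8 → f/11 — 1 stop smaller aperture (darker).
Net so far: 2 stops brighter. Shutter speed: 1/15 → 1/30 → 1/60.

1/60s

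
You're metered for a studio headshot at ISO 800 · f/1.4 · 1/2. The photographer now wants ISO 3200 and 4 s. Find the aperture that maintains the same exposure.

ISO: 800 → 1600 → 3200 — 2 stops raised (brighter).
Shutter speed: 1/2 → 1 → 2 → 4 — 3 stops slower (brighter).
Net change so far: 5 stops brighter. Offset with the aperture: f/1.4 → f/2 → f/2.8 → f/4 → f/5.6 → f/8.

f/8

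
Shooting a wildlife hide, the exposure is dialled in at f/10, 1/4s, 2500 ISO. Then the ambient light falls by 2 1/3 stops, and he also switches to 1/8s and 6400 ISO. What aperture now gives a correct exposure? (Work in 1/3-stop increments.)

f/5

Scene light: 2 1/3 stops darker.
Shutter speed: 1/4 → 1/5 → 1/6 → 1/8 — 1 stop shorter (darker).
ISO: 2500 → 3200 → 4000 → 5000 → 6400 — 1 1/3 stops raised (brighter).
Net so far: 2 stops darker. Aperture: f/10 → f/9 → f/8 → f/7.1 → f/6.3 → f/5.6 → f/5.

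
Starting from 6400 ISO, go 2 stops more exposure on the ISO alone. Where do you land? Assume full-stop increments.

ISO: 6400 → 12800 → 25600 — 2 stops higher (brighter).

ISO 25600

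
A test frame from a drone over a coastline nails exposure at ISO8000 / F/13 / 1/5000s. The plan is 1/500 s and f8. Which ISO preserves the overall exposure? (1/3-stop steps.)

ISO 320

Shutter speed: 1/5000 → 1/4000 → 1/3200 → 1/2500 → 1/2000 → 1/1600 → 1/1250 → 1/1000 → 1/800 → 1/640 → 1/500 — 3 1/3 stops slower (brighter).
Aperture: f/13 → f/11 → f/10 → f/9 → f/8 — 1 1/3 stops wider (brighter).
Net change so far: 4 2/3 stops brighter. Offset with the ISO: 8000 → 6400 → 5000 → 4000 → 3200 → 2500 → 2000 → 1600 → 1250 → 1000 → 800 → 640 → 500 → 400 → 320.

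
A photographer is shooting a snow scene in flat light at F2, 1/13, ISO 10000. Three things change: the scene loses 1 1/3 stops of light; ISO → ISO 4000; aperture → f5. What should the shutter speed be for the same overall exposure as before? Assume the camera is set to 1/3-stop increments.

3.2 s

Scene light: 1 1/3 stops darker.
ISO: 10000 → 8000 → 6400 → 5000 → 4000 — 1 1/3 stops dropped (darker).
Aperture: f/2 → f/2.2 → f/2.5 → f/2.8 → f/3.2 → f/3.5 → f/4 → f/4.5 → f/5 — 2 2/3 stops narrower (darker).
Net so far: 5 1/3 stops darker. Shutter speed: 1/13 → 1/10 → 1/8 → 1/6 → 1/5 → 1/4 → 0.3 → 0.4 → 0.5 → 0.6 → 0.8 → 1 → 1.3 → 1.6 → 2 → 2.5 → 3.2.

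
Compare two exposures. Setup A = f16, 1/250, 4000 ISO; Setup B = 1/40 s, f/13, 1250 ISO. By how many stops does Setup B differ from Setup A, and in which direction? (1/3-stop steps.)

Aperture: f/16 → f/14 → f/13 — 2/3 stop larger aperture (brighter).
Shutter speed: 1/250 → 1/200 → 1/160 → 1/125 → 1/100 → 1/80 → 1/60 → 1/50 → 1/40 — 2 2/3 stops longer (brighter).
ISO: 4000 → 3200 → 2500 → 2000 → 1600 → 1250 — 1 2/3 stops lower (darker).
Net: +2/3 +2 2/3 −1 2/3 = +1 2/3 stops.

1 2/3 stops brighter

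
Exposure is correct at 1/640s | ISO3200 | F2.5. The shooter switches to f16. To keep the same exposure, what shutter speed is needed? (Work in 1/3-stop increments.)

Aperture: f/2.5 → f/2.8 → f/3.2 → f/3.5 → f/4 → f/4.5 → f/5 → f/5.6 → f/6.3 → f/7.1 → f/8 → f/9 → f/10 → f/11 → f/13 → f/14 → f/16 — 5 1/3 stops narrower (darker).
Need 5 1/3 stops brighter from the shutter speed: 1/640 → 1/500 → 1/400 → 1/320 → 1/250 → 1/200 → 1/160 → 1/125 → 1/100 → 1/80 → 1/60 → 1/50 → 1/40 → 1/30 → 1/25 → 1/20 → 1/15.

1/15s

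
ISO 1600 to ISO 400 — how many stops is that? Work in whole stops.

2 stops

1600 → 800 → 400 — count the steps: 2 stops.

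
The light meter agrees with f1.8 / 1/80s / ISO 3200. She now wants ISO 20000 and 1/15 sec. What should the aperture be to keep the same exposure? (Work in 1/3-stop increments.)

f/10

ISO: 3200 → 4000 → 5000 → 6400 → 8000 → 10000 → 12800 → 16000 → 20000 — 2 2/3 stops higher (brighter).
Shutter speed: 1/80 → 1/60 → 1/50 → 1/40 → 1/30 → 1/25 → 1/20 → 1/15 — 2 1/3 stops slower (brighter).
Net change so far: 5 stops brighter. Offset with the aperture: f/1.8 → f/2 → f/2.2 → f/2.5 → f/2.8 → f/3.2 → f/3.5 → f/4 → f/4.5 → f/5 → f/5.6 → f/6.3 → f/7.1 → f/8 → f/9 → f/10.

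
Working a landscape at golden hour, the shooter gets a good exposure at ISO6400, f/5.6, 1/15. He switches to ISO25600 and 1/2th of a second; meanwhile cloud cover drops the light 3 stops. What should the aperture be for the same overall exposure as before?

Scene light: 3 stops darker.
ISO: 6400 → 12800 → 25600 — 2 stops raised (brighter).
Shutter speed: 1/15 → 1/8 → 1/4 → 1/2 — 3 stops slower (brighter).
Net so far: 2 stops brighter. Aperture: f/5.6 → f/8 → f/11.

f/11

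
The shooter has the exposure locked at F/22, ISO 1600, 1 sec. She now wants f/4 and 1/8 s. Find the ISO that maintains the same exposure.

Aperture: f/22 → f/16 → f/11 → f/8 → f/5.6 → f/4 — 5 stops larger aperture (brighter).
Shutter speed: 1 → 1/2 → 1/4 → 1/8 — 3 stops faster (darker).
Net change so far: 2 stops brighter. Offset with the ISO: 1600 → 800 → 400.

ISO 400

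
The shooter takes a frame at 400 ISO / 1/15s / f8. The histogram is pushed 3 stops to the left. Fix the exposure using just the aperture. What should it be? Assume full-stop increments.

Underexposed by 3 stops → need 3 stops brighter.
Aperture: f/8 → f/5.6 → f/4 → f/2.8.

f/2.8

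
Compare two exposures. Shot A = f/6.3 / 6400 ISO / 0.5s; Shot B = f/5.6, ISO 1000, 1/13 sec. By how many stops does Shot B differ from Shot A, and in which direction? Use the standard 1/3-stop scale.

5 stops darker

Aperture: f/6.3 → f/5.6 — 1/3 stop wider (brighter).
Shutter speed: 0.5 → 0.4 → 0.3 → 1/4 → 1/5 → 1/6 → 1/8 → 1/10 → 1/13 — 2 2/3 stops faster (darker).
ISO: 6400 → 5000 → 4000 → 3200 → 2500 → 2000 → 1600 → 1250 → 1000 — 2 2/3 stops lower (darker).
Net: +1/3 −2 2/3 −2 2/3 = −5 stops.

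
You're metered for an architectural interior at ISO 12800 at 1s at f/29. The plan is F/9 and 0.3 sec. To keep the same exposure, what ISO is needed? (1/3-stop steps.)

Aperture: f/29 → f/25 → f/22 → f/20 → f/18 → f/16 → f/14 → f/13 → f/11 → f/10 → f/9 — 3 1/3 stops wider (brighter).
Shutter speed: 1 → 0.8 → 0.6 → 0.5 → 0.4 → 0.3 — 1 2/3 stops shorter (darker).
Net change so far: 1 2/3 stops brighter. Offset with the ISO: 12800 → 10000 → 8000 → 6400 → 5000 → 4000.

ISO 4000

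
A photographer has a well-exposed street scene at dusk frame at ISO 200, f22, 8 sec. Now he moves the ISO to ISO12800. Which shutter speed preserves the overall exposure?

1/8s

ISO: 200 → 400 → 800 → 1600 → 3200 → 6400 → 12800 — 6 stops higher (brighter).
Need 6 stops darker from the shutter speed: 8 → 4 → 2 → 1 → 1/2 → 1/4 → 1/8.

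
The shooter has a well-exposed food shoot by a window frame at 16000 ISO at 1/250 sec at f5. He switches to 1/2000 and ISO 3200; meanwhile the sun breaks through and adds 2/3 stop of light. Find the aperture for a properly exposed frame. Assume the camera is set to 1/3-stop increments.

Scene light: 2/3 stop brighter.
Shutter speed: 1/250 → 1/320 → 1/400 → 1/500 → 1/640 → 1/800 → 1/1000 → 1/1250 → 1/1600 → 1/2000 — 3 stops shorter (darker).
ISO: 16000 → 12800 → 10000 → 8000 → 6400 → 5000 → 4000 → 3200 — 2 1/3 stops dropped (darker).
Net so far: 4 2/3 stops darker. Aperture: f/5 → f/4.5 → f/4 → f/3.5 → f/3.2 → f/2.8 → f/2.5 → f/2.2 → f/2 → f/1.8 → f/1.6 → f/1.4 → f/1.2 → f/1.1 → f/1.0.

f/1.0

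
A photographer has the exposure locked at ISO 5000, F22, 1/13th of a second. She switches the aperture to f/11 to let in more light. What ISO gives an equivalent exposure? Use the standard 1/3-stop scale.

ISO 1250

Aperture: f/22 → f/20 → f/18 → f/16 → f/14 → f/13 → f/11 — 2 stops wider (brighter).
Need 2 stops darker from the ISO: 5000 → 4000 → 3200 → 2500 → 2000 → 1600 → 1250.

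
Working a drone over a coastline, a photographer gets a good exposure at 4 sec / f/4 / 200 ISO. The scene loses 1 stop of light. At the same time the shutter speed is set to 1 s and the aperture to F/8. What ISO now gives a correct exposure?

ISO 6400

Scene light: 1 stop darker.
Shutter speed: 4 → 2 → 1 — 2 stops shorter (darker).
Aperture: f/4 → f/5.6 → f/8 — 2 stops narrower (darker).
Net so far: 5 stops darker. ISO: 200 → 400 → 800 → 1600 → 3200 → 6400.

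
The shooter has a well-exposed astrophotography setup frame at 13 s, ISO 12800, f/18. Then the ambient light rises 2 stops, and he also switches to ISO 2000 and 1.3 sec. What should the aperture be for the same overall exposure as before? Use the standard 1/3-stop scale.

Scene light: 2 stops brighter.
ISO: 12800 → 10000 → 8000 → 6400 → 5000 → 4000 → 3200 → 2500 → 2000 — 2 2/3 stops lower (darker).
Shutter speed: 13 → 10 → 8 → 6 → 5 → 4 → 3.2 → 2.5 → 2 → 1.6 → 1.3 — 3 1/3 stops shorter (darker).
Net so far: 4 stops darker. Aperture: f/18 → f/16 → f/14 → f/13 → f/11 → f/10 → f/9 → f/8 → f/7.1 → f/6.3 → f/5.6 → f/5 → f/4.5.

f/4.5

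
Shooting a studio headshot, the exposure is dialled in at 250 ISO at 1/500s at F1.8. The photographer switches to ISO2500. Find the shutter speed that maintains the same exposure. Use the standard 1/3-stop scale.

ISO: 250 → 320 → 400 → 500 → 640 → 800 → 1000 → 1250 → 1600 → 2000 → 2500 — 3 1/3 stops raised (brighter).
Need 3 1/3 stops darker from the shutter speed: 1/500 → 1/640 → 1/800 → 1/1000 → 1/1250 → 1/1600 → 1/2000 → 1/2500 → 1/3200 → 1/4000 → 1/5000.

1/5000s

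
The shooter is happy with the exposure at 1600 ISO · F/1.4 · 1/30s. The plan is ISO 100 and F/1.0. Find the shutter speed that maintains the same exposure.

ISO: 1600 → 800 → 400 → 200 → 100 — 4 stops dropped (darker).
Aperture: f/1.4 → f/1.0 — 1 stop larger aperture (brighter).
Net change so far: 3 stops darker. Offset with the shutter speed: 1/30 → 1/15 → 1/8 → 1/4.

1/4s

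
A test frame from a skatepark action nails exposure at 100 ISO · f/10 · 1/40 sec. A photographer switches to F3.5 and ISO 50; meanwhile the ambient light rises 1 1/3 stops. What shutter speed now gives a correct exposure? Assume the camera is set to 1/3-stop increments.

1/400s

Scene light: 1 1/3 stops brighter.
Aperture: f/10 → f/9 → f/8 → f/7.1 → f/6.3 → f/5.6 → f/5 → f/4.5 → f/4 → f/3.5 — 3 stops larger aperture (brighter).
ISO: 100 → 80 → 64 → 50 — 1 stop dropped (darker).
Net so far: 3 1/3 stops brighter. Shutter speed: 1/40 → 1/50 → 1/60 → 1/80 → 1/100 → 1/125 → 1/160 → 1/200 → 1/250 → 1/320 → 1/400.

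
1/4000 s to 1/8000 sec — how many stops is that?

1 stop

1/4000 → 1/8000 — count the steps: 1 stop.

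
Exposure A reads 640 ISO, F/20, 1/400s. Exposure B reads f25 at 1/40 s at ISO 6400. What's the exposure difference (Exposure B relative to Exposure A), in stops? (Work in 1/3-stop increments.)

Aperture: f/20 → f/22 → f/25 — 2/3 stop stopped down (darker).
Shutter speed: 1/400 → 1/320 → 1/250 → 1/200 → 1/160 → 1/125 → 1/100 → 1/80 → 1/60 → 1/50 → 1/40 — 3 1/3 stops slower (brighter).
ISO: 640 → 800 → 1000 → 1250 → 1600 → 2000 → 2500 → 3200 → 4000 → 5000 → 6400 — 3 1/3 stops raised (brighter).
Net: −2/3 +3 1/3 +3 1/3 = +6 stops.

6 stops brighter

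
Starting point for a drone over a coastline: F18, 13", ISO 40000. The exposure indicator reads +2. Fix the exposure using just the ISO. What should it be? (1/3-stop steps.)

ISO 10000

Overexposed by 2 stops → need 2 stops darker.
ISO: 40000 → 32000 → 25600 → 20000 → 16000 → 12800 → 10000.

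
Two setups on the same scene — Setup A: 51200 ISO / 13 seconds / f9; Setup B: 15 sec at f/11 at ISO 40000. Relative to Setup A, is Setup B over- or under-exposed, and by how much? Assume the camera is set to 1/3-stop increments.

Aperture: f/9 → f/10 → f/11 — 2/3 stop stopped down (darker).
Shutter speed: 13 → 15 — 1/3 stop longer (brighter).
ISO: 51200 → 40000 — 1/3 stop lower (darker).
Net: −2/3 +1/3 −1/3 = −2/3 stops.

2/3 stop darker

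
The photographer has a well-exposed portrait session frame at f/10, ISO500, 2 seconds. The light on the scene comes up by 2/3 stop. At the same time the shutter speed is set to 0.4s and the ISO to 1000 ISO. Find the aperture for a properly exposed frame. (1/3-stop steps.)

Scene light: 2/3 stop brighter.
Shutter speed: 2 → 1.6 → 1.3 → 1 → 0.8 → 0.6 → 0.5 → 0.4 — 2 1/3 stops faster (darker).
ISO: 500 → 640 → 800 → 1000 — 1 stop raised (brighter).
Net so far: 2/3 stop darker. Aperture: f/10 → f/9 → f/8.

f/8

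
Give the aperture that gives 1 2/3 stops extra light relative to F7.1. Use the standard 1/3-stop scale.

Aperture: f/7.1 → f/6.3 → f/5.6 → f/5 → f/4.5 → f/4 — 1 2/3 stops wider (brighter).

f/4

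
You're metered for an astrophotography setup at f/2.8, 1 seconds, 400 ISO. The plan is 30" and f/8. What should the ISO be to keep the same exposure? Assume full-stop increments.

ISO 100

Shutter speed: 1 → 2 → 4 → 8 → 15 → 30 — 5 stops slower (brighter).
Aperture: f/2.8 → f/4 → f/5.6 → f/8 — 3 stops smaller aperture (darker).
Net change so far: 2 stops brighter. Offset with the ISO: 400 → 200 → 100.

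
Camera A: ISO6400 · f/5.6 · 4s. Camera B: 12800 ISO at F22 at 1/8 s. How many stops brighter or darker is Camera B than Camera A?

8 stops darker

Aperture: f/5.6 → f/8 → f/11 → f/16 → f/22 — 4 stops narrower (darker).
Shutter speed: 4 → 2 → 1 → 1/2 → 1/4 → 1/8 — 5 stops faster (darker).
ISO: 6400 → 12800 — 1 stop higher (brighter).
Net: −4 −5 +1 = −8 stops.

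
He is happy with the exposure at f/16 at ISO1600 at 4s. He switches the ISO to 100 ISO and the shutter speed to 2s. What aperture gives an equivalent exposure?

f/2.8

ISO: 1600 → 800 → 400 → 200 → 100 — 4 stops lower (darker).
Shutter speed: 4 → 2 — 1 stop faster (darker).
Net change so far: 5 stops darker. Offset with the aperture: f/16 → f/11 → f/8 → f/5.6 → f/4 → f/2.8.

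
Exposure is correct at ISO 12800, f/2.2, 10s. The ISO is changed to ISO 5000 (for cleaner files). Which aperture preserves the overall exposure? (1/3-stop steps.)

ISO: 12800 → 10000 → 8000 → 6400 → 5000 — 1 1/3 stops lower (darker).
Need 1 1/3 stops brighter from the aperture: f/2.2 → f/2 → f/1.8 → f/1.6 → f/1.4.

f/1.4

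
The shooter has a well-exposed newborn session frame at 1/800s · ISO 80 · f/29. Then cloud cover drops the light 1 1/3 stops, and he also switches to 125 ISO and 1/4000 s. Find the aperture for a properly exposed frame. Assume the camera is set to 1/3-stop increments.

f/10

Scene light: 1 1/3 stops darker.
ISO: 80 → 100 → 125 — 2/3 stop raised (brighter).
Shutter speed: 1/800 → 1/1000 → 1/1250 → 1/1600 → 1/2000 → 1/2500 → 1/3200 → 1/4000 — 2 1/3 stops shorter (darker).
Net so far: 3 stops darker. Aperture: f/29 → f/25 → f/22 → f/20 → f/18 → f/16 → f/14 → f/13 → f/11 → f/10.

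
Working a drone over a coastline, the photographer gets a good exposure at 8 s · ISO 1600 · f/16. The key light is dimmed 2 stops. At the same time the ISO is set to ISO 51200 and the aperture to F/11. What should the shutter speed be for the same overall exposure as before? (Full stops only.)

1/2s

Scene light: 2 stops darker.
ISO: 1600 → 3200 → 6400 → 12800 → 25600 → 51200 — 5 stops higher (brighter).
Aperture: f/16 → f/11 — 1 stop wider (brighter).
Net so far: 4 stops brighter. Shutter speed: 8 → 4 → 2 → 1 → 1/2.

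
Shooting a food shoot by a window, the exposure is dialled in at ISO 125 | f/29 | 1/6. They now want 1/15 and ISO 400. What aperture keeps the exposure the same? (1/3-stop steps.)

Shutter speed: 1/6 → 1/8 → 1/10 → 1/13 → 1/15 — 1 1/3 stops faster (darker).
ISO: 125 → 160 → 200 → 250 → 320 → 400 — 1 2/3 stops raised (brighter).
Net change so far: 1/3 stop brighter. Offset with the aperture: f/29 → f/32.

f/32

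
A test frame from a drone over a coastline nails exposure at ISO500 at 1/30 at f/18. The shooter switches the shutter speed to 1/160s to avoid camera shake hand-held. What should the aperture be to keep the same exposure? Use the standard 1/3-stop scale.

Shutter speed: 1/30 → 1/40 → 1/50 → 1/60 → 1/80 → 1/100 → 1/125 → 1/160 — 2 1/3 stops faster (darker).
Need 2 1/3 stops brighter from the aperture: f/18 → f/16 → f/14 → f/13 → f/11 → f/10 → f/9 → f/8.

f/8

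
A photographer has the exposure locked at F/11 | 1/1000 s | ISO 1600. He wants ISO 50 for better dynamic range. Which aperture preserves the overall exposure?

f/2

ISO: 1600 → 800 → 400 → 200 → 100 → 50 — 5 stops dropped (darker).
Need 5 stops brighter from the aperture: f/11 → f/8 → f/5.6 → f/4 → f/2.8 → f/2.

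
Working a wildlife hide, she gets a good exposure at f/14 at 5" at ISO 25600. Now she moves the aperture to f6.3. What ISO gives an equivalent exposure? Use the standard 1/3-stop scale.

Aperture: f/14 → f/13 → f/11 → f/10 → f/9 → f/8 → f/7.1 → f/6.3 — 2 1/3 stops opened up (brighter).
Need 2 1/3 stops darker from the ISO: 25600 → 20000 → 16000 → 12800 → 10000 → 8000 → 6400 → 5000.

ISO 5000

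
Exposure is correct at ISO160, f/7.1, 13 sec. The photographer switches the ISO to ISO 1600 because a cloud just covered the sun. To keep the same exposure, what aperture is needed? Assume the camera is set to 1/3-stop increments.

f/22

ISO: 160 → 200 → 250 → 320 → 400 → 500 → 640 → 800 → 1000 → 1250 → 1600 — 3 1/3 stops higher (brighter).
Need 3 1/3 stops darker from the aperture: f/7.1 → f/8 → f/9 → f/10 → f/11 → f/13 → f/14 → f/16 → f/18 → f/20 → f/22.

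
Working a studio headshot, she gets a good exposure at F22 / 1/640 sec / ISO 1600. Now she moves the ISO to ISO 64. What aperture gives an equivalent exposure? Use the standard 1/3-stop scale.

f/4.5

ISO: 1600 → 1250 → 1000 → 800 → 640 → 500 → 400 → 320 → 250 → 200 → 160 → 125 → 100 → 80 → 64 — 4 2/3 stops dropped (darker).
Need 4 2/3 stops brighter from the aperture: f/22 → f/20 → f/18 → f/16 → f/14 → f/13 → f/11 → f/10 → f/9 → f/8 → f/7.1 → f/6.3 → f/5.6 → f/5 → f/4.5.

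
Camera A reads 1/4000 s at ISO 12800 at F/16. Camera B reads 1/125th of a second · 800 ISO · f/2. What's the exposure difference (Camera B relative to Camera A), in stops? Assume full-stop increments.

7 stops brighter

Aperture: f/16 → f/11 → f/8 → f/5.6 → f/4 → f/2.8 → f/2 — 6 stops larger aperture (brighter).
Shutter speed: 1/4000 → 1/2000 → 1/1000 → 1/500 → 1/250 → 1/125 — 5 stops slower (brighter).
ISO: 12800 → 6400 → 3200 → 1600 → 800 — 4 stops dropped (darker).
Net: +6 +5 −4 = +7 stops.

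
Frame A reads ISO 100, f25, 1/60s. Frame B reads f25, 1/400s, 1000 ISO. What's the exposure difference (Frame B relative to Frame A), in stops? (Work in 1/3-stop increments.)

Aperture: unchanged.
Shutter speed: 1/60 → 1/80 → 1/100 → 1/125 → 1/160 → 1/200 → 1/250 → 1/320 → 1/400 — 2 2/3 stops shorter (darker).
ISO: 100 → 125 → 160 → 200 → 250 → 320 → 400 → 500 → 640 → 800 → 1000 — 3 1/3 stops raised (brighter).
Net: −2 2/3 +3 1/3 = +2/3 stops.

2/3 stop brighter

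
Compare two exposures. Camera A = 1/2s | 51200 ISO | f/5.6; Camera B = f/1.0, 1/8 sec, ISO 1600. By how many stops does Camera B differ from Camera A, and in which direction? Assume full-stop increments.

Aperture: f/5.6 → f/4 → f/2.8 → f/2 → f/1.4 → f/1.0 — 5 stops larger aperture (brighter).
Shutter speed: 1/2 → 1/4 → 1/8 — 2 stops faster (darker).
ISO: 51200 → 25600 → 12800 → 6400 → 3200 → 1600 — 5 stops lower (darker).
Net: +5 −2 −5 = −2 stops.

2 stops darker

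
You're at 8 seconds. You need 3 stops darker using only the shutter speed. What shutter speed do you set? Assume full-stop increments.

1 s

Shutter speed: 8 → 4 → 2 → 1 — 3 stops faster (darker).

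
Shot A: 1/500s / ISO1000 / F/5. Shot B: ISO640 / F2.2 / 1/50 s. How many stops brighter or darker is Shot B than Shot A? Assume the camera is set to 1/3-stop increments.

Aperture: f/5 → f/4.5 → f/4 → f/3.5 → f/3.2 → f/2.8 → f/2.5 → f/2.2 — 2 1/3 stops wider (brighter).
Shutter speed: 1/500 → 1/400 → 1/320 → 1/250 → 1/200 → 1/160 → 1/125 → 1/100 → 1/80 → 1/60 → 1/50 — 3 1/3 stops slower (brighter).
ISO: 1000 → 800 → 640 — 2/3 stop dropped (darker).
Net: +2 1/3 +3 1/3 −2/3 = +5 stops.

5 stops brighter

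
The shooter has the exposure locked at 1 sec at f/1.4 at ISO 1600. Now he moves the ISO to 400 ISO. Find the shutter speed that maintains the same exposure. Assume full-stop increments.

4 s

ISO: 1600 → 800 → 400 — 2 stops dropped (darker).
Need 2 stops brighter from the shutter speed: 1 → 2 → 4.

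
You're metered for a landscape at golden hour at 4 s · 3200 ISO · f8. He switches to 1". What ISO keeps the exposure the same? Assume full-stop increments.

Shutter speed: 4 → 2 → 1 — 2 stops faster (darker).
Need 2 stops brighter from the ISO: 3200 → 6400 → 12800.

ISO 12800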